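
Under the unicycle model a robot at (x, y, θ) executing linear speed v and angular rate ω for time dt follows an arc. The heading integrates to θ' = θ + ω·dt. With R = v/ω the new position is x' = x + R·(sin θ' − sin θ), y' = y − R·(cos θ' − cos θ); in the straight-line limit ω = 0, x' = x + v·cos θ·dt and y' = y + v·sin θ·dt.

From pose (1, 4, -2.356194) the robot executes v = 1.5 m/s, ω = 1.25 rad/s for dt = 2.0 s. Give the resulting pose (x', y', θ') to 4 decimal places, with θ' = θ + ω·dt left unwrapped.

θ' = -2.3562 + 1.25·2.0 = 0.1438
R = v/ω = 1.5/1.25 = 1.2000
x' = 1 + 1.2000·(sin 0.1438 − sin -2.3562) = 2.0205
y' = 4 − 1.2000·(cos 0.1438 − cos -2.3562) = 1.9639

(2.0205, 1.9639, 0.1438)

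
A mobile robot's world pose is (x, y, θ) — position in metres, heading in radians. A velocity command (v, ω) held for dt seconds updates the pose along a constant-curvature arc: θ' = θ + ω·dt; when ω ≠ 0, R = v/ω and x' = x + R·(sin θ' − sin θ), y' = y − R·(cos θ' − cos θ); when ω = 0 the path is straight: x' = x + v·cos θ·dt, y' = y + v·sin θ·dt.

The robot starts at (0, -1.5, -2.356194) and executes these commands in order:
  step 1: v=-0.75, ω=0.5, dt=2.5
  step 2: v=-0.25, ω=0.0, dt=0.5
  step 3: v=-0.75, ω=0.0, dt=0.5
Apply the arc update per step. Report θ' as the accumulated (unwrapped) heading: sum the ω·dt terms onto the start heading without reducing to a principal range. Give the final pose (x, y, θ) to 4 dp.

(0.0563, 0.6798, -1.1062)

step 1: θ'=-1.1062 (R=-1.5000) → pose (0.2803, 0.2328, -1.1062)
step 2: θ'=-1.1062 (straight) → pose (0.2243, 0.3445, -1.1062)
step 3: θ'=-1.1062 (straight) → pose (0.0563, 0.6798, -1.1062)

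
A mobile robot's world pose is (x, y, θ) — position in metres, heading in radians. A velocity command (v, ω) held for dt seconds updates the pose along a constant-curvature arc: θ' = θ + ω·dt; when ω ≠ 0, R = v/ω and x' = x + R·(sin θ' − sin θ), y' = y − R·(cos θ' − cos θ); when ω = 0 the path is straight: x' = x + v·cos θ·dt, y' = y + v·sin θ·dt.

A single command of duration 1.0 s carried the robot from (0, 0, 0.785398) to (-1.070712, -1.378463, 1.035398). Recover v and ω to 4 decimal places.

v = -1.7500, ω = 0.2500

Δθ = 1.035398 − 0.785398 = 0.250000
ω = Δθ/dt = 0.250000/1.0 = 0.2500
R = −Δy/(cos θ' − cos θ) = -7.0000
v = R·ω = -7.0000·0.2500 = -1.7500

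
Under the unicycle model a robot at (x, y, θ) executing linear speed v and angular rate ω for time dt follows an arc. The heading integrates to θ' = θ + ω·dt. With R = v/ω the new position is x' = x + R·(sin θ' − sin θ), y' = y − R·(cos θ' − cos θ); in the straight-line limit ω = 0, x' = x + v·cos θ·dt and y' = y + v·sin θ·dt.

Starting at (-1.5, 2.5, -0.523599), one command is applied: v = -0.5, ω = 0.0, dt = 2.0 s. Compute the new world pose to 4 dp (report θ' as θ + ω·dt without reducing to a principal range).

θ' = -0.5236 + 0.0·2.0 = -0.5236
ω = 0 → straight: x' = -1.5 + -0.5·cos(-0.5236)·2.0 = -2.3660
y' = 2.5 + -0.5·sin(-0.5236)·2.0 = 3.0000

(-2.3660, 3.0000, -0.5236)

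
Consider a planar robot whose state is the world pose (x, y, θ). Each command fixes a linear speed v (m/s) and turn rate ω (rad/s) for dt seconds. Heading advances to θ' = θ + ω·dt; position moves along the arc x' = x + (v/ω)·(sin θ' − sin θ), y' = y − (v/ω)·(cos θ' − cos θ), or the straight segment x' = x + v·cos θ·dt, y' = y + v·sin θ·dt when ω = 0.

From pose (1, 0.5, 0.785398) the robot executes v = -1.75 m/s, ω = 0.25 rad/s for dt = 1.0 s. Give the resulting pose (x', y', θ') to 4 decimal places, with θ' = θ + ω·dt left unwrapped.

θ' = 0.7854 + 0.25·1.0 = 1.0354
R = v/ω = -1.75/0.25 = -7.0000
x' = 1 + -7.0000·(sin 1.0354 − sin 0.7854) = -0.0707
y' = 0.5 − -7.0000·(cos 1.0354 − cos 0.7854) = -0.8785

(-0.0707, -0.8785, 1.0354)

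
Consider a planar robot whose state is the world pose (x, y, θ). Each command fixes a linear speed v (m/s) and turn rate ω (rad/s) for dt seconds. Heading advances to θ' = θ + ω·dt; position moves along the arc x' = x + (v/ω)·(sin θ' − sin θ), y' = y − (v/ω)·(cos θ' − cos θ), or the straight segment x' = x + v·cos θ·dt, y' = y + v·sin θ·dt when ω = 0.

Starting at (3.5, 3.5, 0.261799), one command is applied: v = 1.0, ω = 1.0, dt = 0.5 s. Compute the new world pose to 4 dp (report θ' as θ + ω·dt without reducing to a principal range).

θ' = 0.2618 + 1.0·0.5 = 0.7618
R = v/ω = 1.0/1.0 = 1.0000
x' = 3.5 + 1.0000·(sin 0.7618 − sin 0.2618) = 3.9314
y' = 3.5 − 1.0000·(cos 0.7618 − cos 0.2618) = 3.7423

(3.9314, 3.7423, 0.7618)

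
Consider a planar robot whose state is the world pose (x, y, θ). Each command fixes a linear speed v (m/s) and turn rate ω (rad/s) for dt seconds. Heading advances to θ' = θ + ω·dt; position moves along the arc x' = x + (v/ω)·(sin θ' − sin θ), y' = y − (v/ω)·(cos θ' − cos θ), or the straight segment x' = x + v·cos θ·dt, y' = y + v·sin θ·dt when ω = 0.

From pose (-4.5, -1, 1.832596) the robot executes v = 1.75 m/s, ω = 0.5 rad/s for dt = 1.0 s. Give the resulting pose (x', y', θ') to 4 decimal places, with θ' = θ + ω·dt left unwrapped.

θ' = 1.8326 + 0.5·1.0 = 2.3326
R = v/ω = 1.75/0.5 = 3.5000
x' = -4.5 + 3.5000·(sin 2.3326 − sin 1.8326) = -5.3482
y' = -1 − 3.5000·(cos 2.3326 − cos 1.8326) = 0.5099

(-5.3482, 0.5099, 2.3326)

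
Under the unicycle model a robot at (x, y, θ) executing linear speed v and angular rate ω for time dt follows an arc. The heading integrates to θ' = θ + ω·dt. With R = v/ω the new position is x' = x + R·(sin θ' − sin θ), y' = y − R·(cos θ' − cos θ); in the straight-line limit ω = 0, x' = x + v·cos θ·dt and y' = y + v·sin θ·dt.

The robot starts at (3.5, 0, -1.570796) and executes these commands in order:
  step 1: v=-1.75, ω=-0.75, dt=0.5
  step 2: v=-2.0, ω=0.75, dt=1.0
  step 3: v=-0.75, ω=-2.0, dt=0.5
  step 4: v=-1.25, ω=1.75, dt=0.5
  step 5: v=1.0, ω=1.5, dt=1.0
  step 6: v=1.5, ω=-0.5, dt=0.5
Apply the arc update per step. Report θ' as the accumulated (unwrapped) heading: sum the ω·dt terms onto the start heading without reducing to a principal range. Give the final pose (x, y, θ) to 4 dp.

step 1: θ'=-1.9458 (R=2.3333) → pose (3.6621, 0.8546, -1.9458)
step 2: θ'=-1.1958 (R=-2.6667) → pose (3.6621, 2.8081, -1.1958)
step 3: θ'=-2.1958 (R=0.3750) → pose (3.7070, 3.1649, -2.1958)
step 4: θ'=-1.3208 (R=-0.7143) → pose (3.8198, 3.7595, -1.3208)
step 5: θ'=0.1792 (R=0.6667) → pose (4.5846, 3.2684, 0.1792)
step 6: θ'=-0.0708 (R=-3.0000) → pose (5.3315, 3.3090, -0.0708)

(5.3315, 3.3090, -0.0708)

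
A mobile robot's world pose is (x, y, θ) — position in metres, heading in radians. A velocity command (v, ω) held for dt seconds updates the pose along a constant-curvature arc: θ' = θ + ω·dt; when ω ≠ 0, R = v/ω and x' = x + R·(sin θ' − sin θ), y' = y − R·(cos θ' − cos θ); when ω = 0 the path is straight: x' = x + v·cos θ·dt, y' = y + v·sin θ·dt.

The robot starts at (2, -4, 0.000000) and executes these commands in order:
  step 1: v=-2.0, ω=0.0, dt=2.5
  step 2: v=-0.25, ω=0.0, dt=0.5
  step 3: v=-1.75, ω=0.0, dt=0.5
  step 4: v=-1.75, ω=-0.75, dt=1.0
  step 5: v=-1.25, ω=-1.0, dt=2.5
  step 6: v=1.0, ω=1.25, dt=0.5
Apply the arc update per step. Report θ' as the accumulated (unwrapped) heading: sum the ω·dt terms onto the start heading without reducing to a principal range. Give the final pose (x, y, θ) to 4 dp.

(-5.0849, -1.3164, -2.6250)

step 1: θ'=0.0000 (straight) → pose (-3.0000, -4.0000, 0.0000)
step 2: θ'=0.0000 (straight) → pose (-3.1250, -4.0000, 0.0000)
step 3: θ'=0.0000 (straight) → pose (-4.0000, -4.0000, 0.0000)
step 4: θ'=-0.7500 (R=2.3333) → pose (-5.5905, -3.3739, -0.7500)
step 5: θ'=-3.2500 (R=1.2500) → pose (-4.6032, -1.2167, -3.2500)
step 6: θ'=-2.6250 (R=0.8000) → pose (-5.0849, -1.3164, -2.6250)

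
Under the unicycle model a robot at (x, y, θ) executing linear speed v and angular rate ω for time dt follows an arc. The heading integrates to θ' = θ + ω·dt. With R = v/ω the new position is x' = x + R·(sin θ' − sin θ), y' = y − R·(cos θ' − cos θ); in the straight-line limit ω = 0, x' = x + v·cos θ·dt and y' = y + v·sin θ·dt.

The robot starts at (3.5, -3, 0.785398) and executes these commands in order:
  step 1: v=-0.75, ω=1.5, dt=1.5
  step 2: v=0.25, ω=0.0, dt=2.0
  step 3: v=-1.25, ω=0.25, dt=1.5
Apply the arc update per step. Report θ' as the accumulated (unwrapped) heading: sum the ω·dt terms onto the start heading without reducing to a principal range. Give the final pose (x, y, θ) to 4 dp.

(5.1612, -3.6464, 3.4104)

step 1: θ'=3.0354 (R=-0.5000) → pose (3.8006, -3.8507, 3.0354)
step 2: θ'=3.0354 (straight) → pose (3.3034, -3.7977, 3.0354)
step 3: θ'=3.4104 (R=-5.0000) → pose (5.1612, -3.6464, 3.4104)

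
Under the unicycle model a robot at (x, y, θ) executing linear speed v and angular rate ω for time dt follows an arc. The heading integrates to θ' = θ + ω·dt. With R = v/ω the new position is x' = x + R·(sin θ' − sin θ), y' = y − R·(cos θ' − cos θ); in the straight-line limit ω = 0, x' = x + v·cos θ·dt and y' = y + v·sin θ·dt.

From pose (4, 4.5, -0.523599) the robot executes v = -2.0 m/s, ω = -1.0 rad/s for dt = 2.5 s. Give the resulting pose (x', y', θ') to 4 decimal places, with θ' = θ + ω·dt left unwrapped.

(4.7646, 8.2181, -3.0236)

θ' = -0.5236 + -1.0·2.5 = -3.0236
R = v/ω = -2.0/-1.0 = 2.0000
x' = 4 + 2.0000·(sin -3.0236 − sin -0.5236) = 4.7646
y' = 4.5 − 2.0000·(cos -3.0236 − cos -0.5236) = 8.2181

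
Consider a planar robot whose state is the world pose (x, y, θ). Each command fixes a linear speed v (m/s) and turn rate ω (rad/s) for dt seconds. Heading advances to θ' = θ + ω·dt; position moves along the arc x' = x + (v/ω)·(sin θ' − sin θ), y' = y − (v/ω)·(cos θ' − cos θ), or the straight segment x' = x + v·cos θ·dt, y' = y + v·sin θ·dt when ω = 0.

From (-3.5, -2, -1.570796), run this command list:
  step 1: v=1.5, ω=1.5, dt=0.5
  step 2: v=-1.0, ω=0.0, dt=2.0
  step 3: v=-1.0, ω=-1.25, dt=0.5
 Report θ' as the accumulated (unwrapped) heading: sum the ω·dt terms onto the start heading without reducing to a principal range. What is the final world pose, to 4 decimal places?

(-4.8034, -0.7727, -1.4458)

step 1: θ'=-0.8208 (R=1.0000) → pose (-3.2317, -2.6816, -0.8208)
step 2: θ'=-0.8208 (straight) → pose (-4.5950, -1.2183, -0.8208)
step 3: θ'=-1.4458 (R=0.8000) → pose (-4.8034, -0.7727, -1.4458)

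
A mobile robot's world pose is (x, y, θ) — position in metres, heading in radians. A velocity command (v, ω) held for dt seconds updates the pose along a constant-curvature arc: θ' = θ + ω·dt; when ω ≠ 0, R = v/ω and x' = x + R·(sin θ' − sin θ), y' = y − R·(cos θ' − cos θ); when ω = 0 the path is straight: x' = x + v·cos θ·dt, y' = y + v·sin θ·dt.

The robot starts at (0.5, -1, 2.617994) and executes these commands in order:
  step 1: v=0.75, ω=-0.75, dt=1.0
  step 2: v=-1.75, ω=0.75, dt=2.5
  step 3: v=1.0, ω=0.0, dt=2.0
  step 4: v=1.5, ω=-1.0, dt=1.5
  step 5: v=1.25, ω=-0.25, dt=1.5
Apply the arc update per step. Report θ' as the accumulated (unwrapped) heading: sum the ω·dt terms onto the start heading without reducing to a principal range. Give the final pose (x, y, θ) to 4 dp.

(-0.9449, -0.8470, 1.8680)

step 1: θ'=1.8680 (R=-1.0000) → pose (0.0438, -0.4268, 1.8680)
step 2: θ'=3.7430 (R=-2.3333) → pose (3.5951, -1.6675, 3.7430)
step 3: θ'=3.7430 (straight) → pose (1.9460, -2.7991, 3.7430)
step 4: θ'=2.2430 (R=-1.5000) → pose (-0.0764, -2.4963, 2.2430)
step 5: θ'=1.8680 (R=-5.0000) → pose (-0.9449, -0.8470, 1.8680)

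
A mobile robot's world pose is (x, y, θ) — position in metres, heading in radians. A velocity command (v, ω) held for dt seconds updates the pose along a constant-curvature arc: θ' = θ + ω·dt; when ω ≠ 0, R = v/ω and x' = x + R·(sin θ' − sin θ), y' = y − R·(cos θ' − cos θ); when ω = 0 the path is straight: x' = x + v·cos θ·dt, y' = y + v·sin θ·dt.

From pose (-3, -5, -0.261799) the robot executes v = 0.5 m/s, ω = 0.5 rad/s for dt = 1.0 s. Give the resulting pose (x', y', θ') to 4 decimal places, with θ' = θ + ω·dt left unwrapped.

θ' = -0.2618 + 0.5·1.0 = 0.2382
R = v/ω = 0.5/0.5 = 1.0000
x' = -3 + 1.0000·(sin 0.2382 − sin -0.2618) = -2.5052
y' = -5 − 1.0000·(cos 0.2382 − cos -0.2618) = -5.0058

(-2.5052, -5.0058, 0.2382)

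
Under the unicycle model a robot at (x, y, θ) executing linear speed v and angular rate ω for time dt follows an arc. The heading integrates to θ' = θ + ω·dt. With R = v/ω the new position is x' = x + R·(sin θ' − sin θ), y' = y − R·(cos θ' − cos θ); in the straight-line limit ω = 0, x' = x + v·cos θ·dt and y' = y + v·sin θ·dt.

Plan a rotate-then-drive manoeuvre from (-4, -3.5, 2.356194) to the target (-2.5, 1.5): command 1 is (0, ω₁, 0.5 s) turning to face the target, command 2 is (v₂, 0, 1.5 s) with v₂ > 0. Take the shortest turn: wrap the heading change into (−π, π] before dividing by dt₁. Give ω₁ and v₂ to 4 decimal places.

ω₁ = -2.1537, v₂ = 3.4801

heading to target = atan2(1.5−-3.5, -2.5−-4) = 1.2793
Δθ = wrap(1.2793 − 2.3562) = -1.0769; ω₁ = Δθ/dt₁ = -2.1537
distance = √((-2.5−-4)² + (1.5−-3.5)²) = 5.2202; v₂ = distance/dt₂ = 3.4801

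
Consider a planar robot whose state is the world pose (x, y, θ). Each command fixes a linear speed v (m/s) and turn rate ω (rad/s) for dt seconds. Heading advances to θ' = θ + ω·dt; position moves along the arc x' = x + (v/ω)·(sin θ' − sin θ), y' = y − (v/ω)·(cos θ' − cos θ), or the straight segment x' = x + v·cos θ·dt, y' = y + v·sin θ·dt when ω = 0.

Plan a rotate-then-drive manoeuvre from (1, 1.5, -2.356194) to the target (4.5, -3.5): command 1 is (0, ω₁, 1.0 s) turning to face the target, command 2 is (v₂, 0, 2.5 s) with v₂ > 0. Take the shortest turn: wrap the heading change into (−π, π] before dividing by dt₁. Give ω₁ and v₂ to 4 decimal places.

ω₁ = 1.3961, v₂ = 2.4413

heading to target = atan2(-3.5−1.5, 4.5−1) = -0.9601
Δθ = wrap(-0.9601 − -2.3562) = 1.3961; ω₁ = Δθ/dt₁ = 1.3961
distance = √((4.5−1)² + (-3.5−1.5)²) = 6.1033; v₂ = distance/dt₂ = 2.4413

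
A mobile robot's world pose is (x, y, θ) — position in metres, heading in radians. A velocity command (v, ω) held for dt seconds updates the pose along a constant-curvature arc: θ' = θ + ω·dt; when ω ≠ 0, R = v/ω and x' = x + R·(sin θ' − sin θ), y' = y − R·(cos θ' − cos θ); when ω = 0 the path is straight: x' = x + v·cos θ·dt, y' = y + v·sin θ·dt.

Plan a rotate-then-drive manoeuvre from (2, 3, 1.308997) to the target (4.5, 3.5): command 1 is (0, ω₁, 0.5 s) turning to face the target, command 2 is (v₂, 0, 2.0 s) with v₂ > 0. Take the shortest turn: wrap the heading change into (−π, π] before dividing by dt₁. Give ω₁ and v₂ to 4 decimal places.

ω₁ = -2.2232, v₂ = 1.2748

heading to target = atan2(3.5−3, 4.5−2) = 0.1974
Δθ = wrap(0.1974 − 1.3090) = -1.1116; ω₁ = Δθ/dt₁ = -2.2232
distance = √((4.5−2)² + (3.5−3)²) = 2.5495; v₂ = distance/dt₂ = 1.2748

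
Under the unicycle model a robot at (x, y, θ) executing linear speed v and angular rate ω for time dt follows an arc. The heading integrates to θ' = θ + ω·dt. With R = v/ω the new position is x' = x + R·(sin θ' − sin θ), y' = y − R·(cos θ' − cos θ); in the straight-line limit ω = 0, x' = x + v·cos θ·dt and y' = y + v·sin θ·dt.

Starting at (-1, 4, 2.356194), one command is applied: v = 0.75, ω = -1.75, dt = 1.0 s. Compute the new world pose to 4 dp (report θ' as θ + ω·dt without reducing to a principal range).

θ' = 2.3562 + -1.75·1.0 = 0.6062
R = v/ω = 0.75/-1.75 = -0.4286
x' = -1 + -0.4286·(sin 0.6062 − sin 2.3562) = -0.9411
y' = 4 − -0.4286·(cos 0.6062 − cos 2.3562) = 4.6553

(-0.9411, 4.6553, 0.6062)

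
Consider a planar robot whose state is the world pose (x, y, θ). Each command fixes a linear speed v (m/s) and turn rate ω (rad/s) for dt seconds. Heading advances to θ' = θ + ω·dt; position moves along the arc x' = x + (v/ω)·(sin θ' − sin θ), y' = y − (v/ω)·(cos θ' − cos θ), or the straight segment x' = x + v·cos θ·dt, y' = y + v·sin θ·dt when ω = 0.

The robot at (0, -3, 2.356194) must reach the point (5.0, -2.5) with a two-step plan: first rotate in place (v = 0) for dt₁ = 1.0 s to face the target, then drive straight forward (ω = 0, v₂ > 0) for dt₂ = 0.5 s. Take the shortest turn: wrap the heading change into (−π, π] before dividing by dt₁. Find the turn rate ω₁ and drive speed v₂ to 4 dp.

ω₁ = -2.2565, v₂ = 10.0499

heading to target = atan2(-2.5−-3, 5−0) = 0.0997
Δθ = wrap(0.0997 − 2.3562) = -2.2565; ω₁ = Δθ/dt₁ = -2.2565
distance = √((5−0)² + (-2.5−-3)²) = 5.0249; v₂ = distance/dt₂ = 10.0499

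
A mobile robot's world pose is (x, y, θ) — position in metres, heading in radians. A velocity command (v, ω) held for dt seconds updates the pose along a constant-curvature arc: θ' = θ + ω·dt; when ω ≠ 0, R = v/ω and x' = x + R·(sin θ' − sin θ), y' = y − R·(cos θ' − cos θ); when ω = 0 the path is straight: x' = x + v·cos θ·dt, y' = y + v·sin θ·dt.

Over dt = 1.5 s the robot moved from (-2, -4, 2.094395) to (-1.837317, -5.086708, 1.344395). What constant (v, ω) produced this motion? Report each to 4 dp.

v = -0.7500, ω = -0.5000

Δθ = 1.344395 − 2.094395 = -0.750000
ω = Δθ/dt = -0.750000/1.5 = -0.5000
R = −Δy/(cos θ' − cos θ) = 1.5000
v = R·ω = 1.5000·-0.5000 = -0.7500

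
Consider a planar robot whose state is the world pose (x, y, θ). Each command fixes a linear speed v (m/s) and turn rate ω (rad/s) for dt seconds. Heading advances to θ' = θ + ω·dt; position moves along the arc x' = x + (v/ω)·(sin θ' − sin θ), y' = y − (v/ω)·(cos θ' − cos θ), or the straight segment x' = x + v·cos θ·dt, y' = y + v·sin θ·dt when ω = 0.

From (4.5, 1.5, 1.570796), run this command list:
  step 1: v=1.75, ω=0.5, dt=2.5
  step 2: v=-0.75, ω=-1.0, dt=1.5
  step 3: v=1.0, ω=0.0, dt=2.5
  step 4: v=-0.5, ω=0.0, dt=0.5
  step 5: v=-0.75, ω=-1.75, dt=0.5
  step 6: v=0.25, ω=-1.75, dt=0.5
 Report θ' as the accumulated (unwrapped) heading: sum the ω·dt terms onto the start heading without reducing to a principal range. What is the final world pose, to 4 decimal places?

(3.0411, 5.8246, -0.4292)

step 1: θ'=2.8208 (R=3.5000) → pose (2.1036, 4.8214, 2.8208)
step 2: θ'=1.3208 (R=0.7500) → pose (2.5938, 3.9242, 1.3208)
step 3: θ'=1.3208 (straight) → pose (3.2123, 6.3464, 1.3208)
step 4: θ'=1.3208 (straight) → pose (3.1505, 6.1042, 1.3208)
step 5: θ'=0.4458 (R=0.4286) → pose (2.9200, 5.8236, 0.4458)
step 6: θ'=-0.4292 (R=-0.1429) → pose (3.0411, 5.8246, -0.4292)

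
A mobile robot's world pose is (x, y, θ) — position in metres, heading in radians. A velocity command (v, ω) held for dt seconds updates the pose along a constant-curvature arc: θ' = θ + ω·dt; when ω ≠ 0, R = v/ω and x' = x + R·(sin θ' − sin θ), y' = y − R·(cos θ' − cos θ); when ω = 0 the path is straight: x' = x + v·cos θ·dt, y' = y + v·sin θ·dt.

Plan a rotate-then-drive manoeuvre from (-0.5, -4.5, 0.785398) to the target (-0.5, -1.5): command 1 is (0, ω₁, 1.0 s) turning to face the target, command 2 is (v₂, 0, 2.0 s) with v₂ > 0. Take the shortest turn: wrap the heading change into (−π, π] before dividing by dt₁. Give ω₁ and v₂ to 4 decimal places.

ω₁ = 0.7854, v₂ = 1.5000

heading to target = atan2(-1.5−-4.5, -0.5−-0.5) = 1.5708
Δθ = wrap(1.5708 − 0.7854) = 0.7854; ω₁ = Δθ/dt₁ = 0.7854
distance = √((-0.5−-0.5)² + (-1.5−-4.5)²) = 3.0000; v₂ = distance/dt₂ = 1.5000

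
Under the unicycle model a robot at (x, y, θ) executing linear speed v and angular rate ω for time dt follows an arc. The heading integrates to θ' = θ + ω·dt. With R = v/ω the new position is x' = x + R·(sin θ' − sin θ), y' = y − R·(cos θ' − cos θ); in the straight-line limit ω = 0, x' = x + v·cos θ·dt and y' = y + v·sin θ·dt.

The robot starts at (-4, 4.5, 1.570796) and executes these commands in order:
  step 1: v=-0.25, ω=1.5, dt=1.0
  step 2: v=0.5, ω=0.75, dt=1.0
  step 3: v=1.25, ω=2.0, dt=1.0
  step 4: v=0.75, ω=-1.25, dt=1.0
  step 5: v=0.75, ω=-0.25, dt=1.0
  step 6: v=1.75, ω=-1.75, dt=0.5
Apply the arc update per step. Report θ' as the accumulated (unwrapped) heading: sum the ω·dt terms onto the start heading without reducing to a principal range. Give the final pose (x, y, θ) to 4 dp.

step 1: θ'=3.0708 (R=-0.1667) → pose (-3.8451, 4.3338, 3.0708)
step 2: θ'=3.8208 (R=0.6667) → pose (-4.3111, 4.1875, 3.8208)
step 3: θ'=5.8208 (R=0.6250) → pose (-4.1973, 3.1418, 5.8208)
step 4: θ'=4.5708 (R=-0.6000) → pose (-3.8709, 2.5201, 4.5708)
step 5: θ'=4.3208 (R=-3.0000) → pose (-4.0680, 1.7985, 4.3208)
step 6: θ'=3.4458 (R=-1.0000) → pose (-4.6928, 1.2261, 3.4458)

(-4.6928, 1.2261, 3.4458)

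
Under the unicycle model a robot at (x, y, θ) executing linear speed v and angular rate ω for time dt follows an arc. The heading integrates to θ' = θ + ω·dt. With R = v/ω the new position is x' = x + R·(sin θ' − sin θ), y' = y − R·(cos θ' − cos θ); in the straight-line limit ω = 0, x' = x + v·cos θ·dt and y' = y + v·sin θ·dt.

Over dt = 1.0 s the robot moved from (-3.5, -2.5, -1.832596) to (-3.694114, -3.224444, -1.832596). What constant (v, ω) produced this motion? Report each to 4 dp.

Δθ = -1.832596 − -1.832596 = 0.000000
ω = Δθ/dt = 0.000000/1.0 = 0.0000
ω = 0 → v = (Δx·cos θ + Δy·sin θ)/dt = 0.7500

v = 0.7500, ω = 0.0000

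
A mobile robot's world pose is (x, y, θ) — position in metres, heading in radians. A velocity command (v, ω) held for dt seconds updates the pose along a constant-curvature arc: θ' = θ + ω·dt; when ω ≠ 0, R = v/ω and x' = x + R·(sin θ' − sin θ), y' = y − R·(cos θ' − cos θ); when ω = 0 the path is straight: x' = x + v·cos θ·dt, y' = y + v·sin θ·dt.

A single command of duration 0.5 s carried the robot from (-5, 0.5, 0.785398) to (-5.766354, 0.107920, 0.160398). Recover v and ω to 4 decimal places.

v = -1.7500, ω = -1.2500

Δθ = 0.160398 − 0.785398 = -0.625000
ω = Δθ/dt = -0.625000/0.5 = -1.2500
R = Δx/(sin θ' − sin θ) = 1.4000
v = R·ω = 1.4000·-1.2500 = -1.7500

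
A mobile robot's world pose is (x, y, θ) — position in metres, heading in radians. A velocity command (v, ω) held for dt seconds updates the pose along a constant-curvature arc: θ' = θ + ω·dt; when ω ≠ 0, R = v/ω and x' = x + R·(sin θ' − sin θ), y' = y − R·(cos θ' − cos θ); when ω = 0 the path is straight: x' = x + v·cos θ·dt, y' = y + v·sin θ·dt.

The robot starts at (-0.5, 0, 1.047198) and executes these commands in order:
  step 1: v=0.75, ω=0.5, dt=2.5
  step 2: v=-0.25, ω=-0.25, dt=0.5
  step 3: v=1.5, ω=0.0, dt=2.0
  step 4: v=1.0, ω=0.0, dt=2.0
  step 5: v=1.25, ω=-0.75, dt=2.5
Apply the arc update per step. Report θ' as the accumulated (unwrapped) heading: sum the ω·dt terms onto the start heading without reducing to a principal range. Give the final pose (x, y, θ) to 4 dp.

(-2.5435, 8.3072, 0.2972)

step 1: θ'=2.2972 (R=1.5000) → pose (-0.6777, 1.7463, 2.2972)
step 2: θ'=2.1722 (R=1.0000) → pose (-0.6007, 1.6479, 2.1722)
step 3: θ'=2.1722 (straight) → pose (-2.2981, 4.1215, 2.1722)
step 4: θ'=2.1722 (straight) → pose (-3.4297, 5.7706, 2.1722)
step 5: θ'=0.2972 (R=-1.6667) → pose (-2.5435, 8.3072, 0.2972)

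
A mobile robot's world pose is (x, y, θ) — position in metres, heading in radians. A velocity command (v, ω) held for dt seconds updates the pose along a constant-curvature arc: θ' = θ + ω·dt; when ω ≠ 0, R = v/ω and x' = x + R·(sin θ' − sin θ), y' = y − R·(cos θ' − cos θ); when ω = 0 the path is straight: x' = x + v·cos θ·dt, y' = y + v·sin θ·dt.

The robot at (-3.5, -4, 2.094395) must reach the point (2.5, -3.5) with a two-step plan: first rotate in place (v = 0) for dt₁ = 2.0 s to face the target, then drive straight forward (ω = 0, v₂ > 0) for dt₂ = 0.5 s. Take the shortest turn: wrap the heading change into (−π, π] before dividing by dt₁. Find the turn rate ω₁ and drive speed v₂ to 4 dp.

heading to target = atan2(-3.5−-4, 2.5−-3.5) = 0.0831
Δθ = wrap(0.0831 − 2.0944) = -2.0113; ω₁ = Δθ/dt₁ = -1.0056
distance = √((2.5−-3.5)² + (-3.5−-4)²) = 6.0208; v₂ = distance/dt₂ = 12.0416

ω₁ = -1.0056, v₂ = 12.0416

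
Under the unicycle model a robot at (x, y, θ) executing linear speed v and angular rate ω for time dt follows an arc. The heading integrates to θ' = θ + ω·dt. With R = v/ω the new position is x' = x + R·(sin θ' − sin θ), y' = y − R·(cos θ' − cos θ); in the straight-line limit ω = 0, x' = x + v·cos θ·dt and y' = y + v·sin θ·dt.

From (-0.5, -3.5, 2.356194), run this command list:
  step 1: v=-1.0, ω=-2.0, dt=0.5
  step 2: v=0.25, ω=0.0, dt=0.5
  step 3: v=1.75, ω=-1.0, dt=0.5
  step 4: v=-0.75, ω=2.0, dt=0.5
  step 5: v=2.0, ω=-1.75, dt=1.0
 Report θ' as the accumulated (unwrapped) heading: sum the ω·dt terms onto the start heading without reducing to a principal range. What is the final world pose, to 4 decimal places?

(0.9485, -1.9569, 0.1062)

step 1: θ'=1.3562 (R=0.5000) → pose (-0.3650, -3.9600, 1.3562)
step 2: θ'=1.3562 (straight) → pose (-0.3384, -3.8379, 1.3562)
step 3: θ'=0.8562 (R=-1.7500) → pose (0.0496, -3.0638, 0.8562)
step 4: θ'=1.8562 (R=-0.3750) → pose (-0.0270, -3.4151, 1.8562)
step 5: θ'=0.1062 (R=-1.1429) → pose (0.9485, -1.9569, 0.1062)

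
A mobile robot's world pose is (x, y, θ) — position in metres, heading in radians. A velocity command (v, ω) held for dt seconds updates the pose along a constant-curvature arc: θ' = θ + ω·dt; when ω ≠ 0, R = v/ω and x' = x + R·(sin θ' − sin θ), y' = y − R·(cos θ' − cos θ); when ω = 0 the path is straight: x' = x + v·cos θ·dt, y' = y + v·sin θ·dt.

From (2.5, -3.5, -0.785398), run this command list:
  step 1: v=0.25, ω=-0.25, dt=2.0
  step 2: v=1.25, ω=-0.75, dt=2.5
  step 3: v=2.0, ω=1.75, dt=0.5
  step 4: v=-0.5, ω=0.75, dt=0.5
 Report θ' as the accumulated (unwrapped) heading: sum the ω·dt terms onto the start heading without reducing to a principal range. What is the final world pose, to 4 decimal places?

(0.3621, -6.2401, -1.9104)

step 1: θ'=-1.2854 (R=-1.0000) → pose (2.7524, -3.9256, -1.2854)
step 2: θ'=-3.1604 (R=-1.6667) → pose (1.1219, -6.0612, -3.1604)
step 3: θ'=-2.2854 (R=1.1429) → pose (0.2371, -6.4549, -2.2854)
step 4: θ'=-1.9104 (R=-0.6667) → pose (0.3621, -6.2401, -1.9104)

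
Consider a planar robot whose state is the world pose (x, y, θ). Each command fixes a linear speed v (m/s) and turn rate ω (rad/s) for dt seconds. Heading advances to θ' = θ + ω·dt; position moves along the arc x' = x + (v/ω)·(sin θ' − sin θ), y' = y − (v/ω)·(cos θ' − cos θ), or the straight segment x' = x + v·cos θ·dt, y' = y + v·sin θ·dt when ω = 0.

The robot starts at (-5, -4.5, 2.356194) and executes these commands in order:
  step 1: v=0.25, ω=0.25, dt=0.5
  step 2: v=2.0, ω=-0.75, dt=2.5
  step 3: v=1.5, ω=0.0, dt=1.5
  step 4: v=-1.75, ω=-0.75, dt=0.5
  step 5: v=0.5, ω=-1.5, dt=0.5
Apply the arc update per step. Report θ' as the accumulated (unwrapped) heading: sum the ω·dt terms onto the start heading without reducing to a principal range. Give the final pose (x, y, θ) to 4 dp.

step 1: θ'=2.4812 (R=1.0000) → pose (-5.0937, -4.4174, 2.4812)
step 2: θ'=0.6062 (R=-2.6667) → pose (-4.9772, -0.1198, 0.6062)
step 3: θ'=0.6062 (straight) → pose (-3.1281, 1.1621, 0.6062)
step 4: θ'=0.2312 (R=2.3333) → pose (-3.9228, 0.8084, 0.2312)
step 5: θ'=-0.5188 (R=-0.3333) → pose (-3.6812, 0.7734, -0.5188)

(-3.6812, 0.7734, -0.5188)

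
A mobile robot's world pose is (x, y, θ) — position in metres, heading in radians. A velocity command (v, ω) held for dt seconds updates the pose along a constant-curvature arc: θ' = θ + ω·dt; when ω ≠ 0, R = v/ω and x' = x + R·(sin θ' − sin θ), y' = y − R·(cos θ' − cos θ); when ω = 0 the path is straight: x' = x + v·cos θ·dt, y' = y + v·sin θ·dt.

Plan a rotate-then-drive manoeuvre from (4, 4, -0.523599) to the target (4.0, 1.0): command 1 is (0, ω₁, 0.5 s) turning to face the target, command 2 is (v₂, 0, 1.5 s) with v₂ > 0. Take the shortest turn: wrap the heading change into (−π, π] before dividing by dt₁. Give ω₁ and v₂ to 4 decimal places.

heading to target = atan2(1−4, 4−4) = -1.5708
Δθ = wrap(-1.5708 − -0.5236) = -1.0472; ω₁ = Δθ/dt₁ = -2.0944
distance = √((4−4)² + (1−4)²) = 3.0000; v₂ = distance/dt₂ = 2.0000

ω₁ = -2.0944, v₂ = 2.0000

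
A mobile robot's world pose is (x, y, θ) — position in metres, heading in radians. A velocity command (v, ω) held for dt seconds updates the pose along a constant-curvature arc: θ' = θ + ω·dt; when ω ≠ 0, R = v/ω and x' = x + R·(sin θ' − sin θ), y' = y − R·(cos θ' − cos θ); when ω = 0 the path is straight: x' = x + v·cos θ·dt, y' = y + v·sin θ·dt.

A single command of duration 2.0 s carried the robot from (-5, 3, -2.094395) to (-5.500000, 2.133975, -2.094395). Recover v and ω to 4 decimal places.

v = 0.5000, ω = 0.0000

Δθ = -2.094395 − -2.094395 = 0.000000
ω = Δθ/dt = 0.000000/2.0 = 0.0000
ω = 0 → v = (Δx·cos θ + Δy·sin θ)/dt = 0.5000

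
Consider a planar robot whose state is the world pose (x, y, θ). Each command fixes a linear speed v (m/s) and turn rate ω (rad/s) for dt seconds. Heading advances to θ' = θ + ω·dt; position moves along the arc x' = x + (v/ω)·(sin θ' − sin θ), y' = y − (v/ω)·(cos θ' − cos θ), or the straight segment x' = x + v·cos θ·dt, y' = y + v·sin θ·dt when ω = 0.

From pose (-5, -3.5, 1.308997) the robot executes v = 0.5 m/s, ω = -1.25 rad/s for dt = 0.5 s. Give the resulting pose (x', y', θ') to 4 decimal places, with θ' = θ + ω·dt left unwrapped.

(-4.8664, -3.2935, 0.6840)

θ' = 1.3090 + -1.25·0.5 = 0.6840
R = v/ω = 0.5/-1.25 = -0.4000
x' = -5 + -0.4000·(sin 0.6840 − sin 1.3090) = -4.8664
y' = -3.5 − -0.4000·(cos 0.6840 − cos 1.3090) = -3.2935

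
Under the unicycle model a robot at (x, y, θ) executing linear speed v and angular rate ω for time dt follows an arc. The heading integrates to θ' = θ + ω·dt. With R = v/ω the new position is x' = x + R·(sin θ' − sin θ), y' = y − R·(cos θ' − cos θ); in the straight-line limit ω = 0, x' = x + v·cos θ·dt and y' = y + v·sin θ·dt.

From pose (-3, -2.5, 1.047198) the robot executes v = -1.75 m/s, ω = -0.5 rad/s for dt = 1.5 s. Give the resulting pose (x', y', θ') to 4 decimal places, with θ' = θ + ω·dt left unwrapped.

θ' = 1.0472 + -0.5·1.5 = 0.2972
R = v/ω = -1.75/-0.5 = 3.5000
x' = -3 + 3.5000·(sin 0.2972 − sin 1.0472) = -5.0061
y' = -2.5 − 3.5000·(cos 0.2972 − cos 1.0472) = -4.0966

(-5.0061, -4.0966, 0.2972)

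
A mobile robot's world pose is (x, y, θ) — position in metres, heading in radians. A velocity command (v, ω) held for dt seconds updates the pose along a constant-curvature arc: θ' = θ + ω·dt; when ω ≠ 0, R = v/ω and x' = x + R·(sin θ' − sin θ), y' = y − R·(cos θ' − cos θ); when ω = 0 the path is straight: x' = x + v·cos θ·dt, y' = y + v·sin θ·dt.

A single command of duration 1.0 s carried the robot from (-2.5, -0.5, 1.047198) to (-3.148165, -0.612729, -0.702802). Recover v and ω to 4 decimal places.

v = -0.7500, ω = -1.7500

Δθ = -0.702802 − 1.047198 = -1.750000
ω = Δθ/dt = -1.750000/1.0 = -1.7500
R = Δx/(sin θ' − sin θ) = 0.4286
v = R·ω = 0.4286·-1.7500 = -0.7500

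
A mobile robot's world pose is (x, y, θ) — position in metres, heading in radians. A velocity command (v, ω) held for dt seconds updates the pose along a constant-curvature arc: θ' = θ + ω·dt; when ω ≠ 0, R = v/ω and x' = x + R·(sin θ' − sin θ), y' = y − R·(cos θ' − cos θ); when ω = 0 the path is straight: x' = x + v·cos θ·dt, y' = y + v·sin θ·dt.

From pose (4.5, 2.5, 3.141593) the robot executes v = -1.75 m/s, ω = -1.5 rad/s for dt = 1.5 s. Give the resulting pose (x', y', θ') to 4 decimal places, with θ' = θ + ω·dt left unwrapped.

θ' = 3.1416 + -1.5·1.5 = 0.8916
R = v/ω = -1.75/-1.5 = 1.1667
x' = 4.5 + 1.1667·(sin 0.8916 − sin 3.1416) = 5.4078
y' = 2.5 − 1.1667·(cos 0.8916 − cos 3.1416) = 0.6005

(5.4078, 0.6005, 0.8916)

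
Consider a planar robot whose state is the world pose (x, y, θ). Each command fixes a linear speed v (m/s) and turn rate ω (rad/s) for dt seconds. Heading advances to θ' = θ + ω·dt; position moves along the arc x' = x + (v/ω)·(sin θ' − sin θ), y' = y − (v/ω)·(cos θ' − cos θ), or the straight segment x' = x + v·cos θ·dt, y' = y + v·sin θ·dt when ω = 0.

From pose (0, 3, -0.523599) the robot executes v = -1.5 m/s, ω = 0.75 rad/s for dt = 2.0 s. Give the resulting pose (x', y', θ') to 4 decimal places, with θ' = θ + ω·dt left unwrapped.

(-2.6570, 2.3880, 0.9764)

θ' = -0.5236 + 0.75·2.0 = 0.9764
R = v/ω = -1.5/0.75 = -2.0000
x' = 0 + -2.0000·(sin 0.9764 − sin -0.5236) = -2.6570
y' = 3 − -2.0000·(cos 0.9764 − cos -0.5236) = 2.3880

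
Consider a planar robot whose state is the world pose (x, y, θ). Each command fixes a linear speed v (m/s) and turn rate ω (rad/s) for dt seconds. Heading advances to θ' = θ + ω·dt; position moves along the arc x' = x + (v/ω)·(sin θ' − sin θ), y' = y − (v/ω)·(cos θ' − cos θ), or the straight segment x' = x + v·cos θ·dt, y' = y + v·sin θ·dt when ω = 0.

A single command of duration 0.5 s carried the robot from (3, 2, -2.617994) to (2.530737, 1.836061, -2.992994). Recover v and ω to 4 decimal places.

v = 1.0000, ω = -0.7500

Δθ = -2.992994 − -2.617994 = -0.375000
ω = Δθ/dt = -0.375000/0.5 = -0.7500
R = Δx/(sin θ' − sin θ) = -1.3333
v = R·ω = -1.3333·-0.7500 = 1.0000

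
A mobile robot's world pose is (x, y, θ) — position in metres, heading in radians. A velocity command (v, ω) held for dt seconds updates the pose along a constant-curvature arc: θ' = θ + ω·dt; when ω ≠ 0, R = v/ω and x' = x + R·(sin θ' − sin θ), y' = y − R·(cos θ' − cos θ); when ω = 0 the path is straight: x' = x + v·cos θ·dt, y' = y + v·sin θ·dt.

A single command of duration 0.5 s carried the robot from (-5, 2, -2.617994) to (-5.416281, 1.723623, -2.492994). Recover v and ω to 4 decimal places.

Δθ = -2.492994 − -2.617994 = 0.125000
ω = Δθ/dt = 0.125000/0.5 = 0.2500
R = Δx/(sin θ' − sin θ) = 4.0000
v = R·ω = 4.0000·0.2500 = 1.0000

v = 1.0000, ω = 0.2500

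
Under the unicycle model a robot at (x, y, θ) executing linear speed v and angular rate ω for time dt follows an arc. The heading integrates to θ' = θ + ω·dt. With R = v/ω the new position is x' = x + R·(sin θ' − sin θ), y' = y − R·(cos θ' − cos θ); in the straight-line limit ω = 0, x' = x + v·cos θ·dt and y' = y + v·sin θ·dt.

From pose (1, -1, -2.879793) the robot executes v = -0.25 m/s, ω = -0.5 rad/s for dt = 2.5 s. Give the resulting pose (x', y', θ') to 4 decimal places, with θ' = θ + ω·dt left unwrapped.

(1.5469, -1.2079, -4.1298)

θ' = -2.8798 + -0.5·2.5 = -4.1298
R = v/ω = -0.25/-0.5 = 0.5000
x' = 1 + 0.5000·(sin -4.1298 − sin -2.8798) = 1.5469
y' = -1 − 0.5000·(cos -4.1298 − cos -2.8798) = -1.2079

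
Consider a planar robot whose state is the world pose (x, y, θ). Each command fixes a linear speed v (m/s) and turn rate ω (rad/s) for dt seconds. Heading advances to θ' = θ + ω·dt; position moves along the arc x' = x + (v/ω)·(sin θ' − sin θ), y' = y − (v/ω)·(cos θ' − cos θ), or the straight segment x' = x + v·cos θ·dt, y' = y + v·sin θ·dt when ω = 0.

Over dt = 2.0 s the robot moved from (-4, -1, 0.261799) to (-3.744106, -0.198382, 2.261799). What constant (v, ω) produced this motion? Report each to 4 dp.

v = 0.5000, ω = 1.0000

Δθ = 2.261799 − 0.261799 = 2.000000
ω = Δθ/dt = 2.000000/2.0 = 1.0000
R = −Δy/(cos θ' − cos θ) = 0.5000
v = R·ω = 0.5000·1.0000 = 0.5000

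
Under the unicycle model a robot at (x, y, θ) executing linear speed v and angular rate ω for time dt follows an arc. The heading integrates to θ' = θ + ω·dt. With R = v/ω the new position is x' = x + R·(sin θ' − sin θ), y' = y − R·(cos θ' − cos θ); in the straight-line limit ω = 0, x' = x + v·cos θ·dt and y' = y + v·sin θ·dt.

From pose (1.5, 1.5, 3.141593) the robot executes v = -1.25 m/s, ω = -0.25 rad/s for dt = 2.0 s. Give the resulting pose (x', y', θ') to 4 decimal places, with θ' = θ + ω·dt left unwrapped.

(3.8971, 0.8879, 2.6416)

θ' = 3.1416 + -0.25·2.0 = 2.6416
R = v/ω = -1.25/-0.25 = 5.0000
x' = 1.5 + 5.0000·(sin 2.6416 − sin 3.1416) = 3.8971
y' = 1.5 − 5.0000·(cos 2.6416 − cos 3.1416) = 0.8879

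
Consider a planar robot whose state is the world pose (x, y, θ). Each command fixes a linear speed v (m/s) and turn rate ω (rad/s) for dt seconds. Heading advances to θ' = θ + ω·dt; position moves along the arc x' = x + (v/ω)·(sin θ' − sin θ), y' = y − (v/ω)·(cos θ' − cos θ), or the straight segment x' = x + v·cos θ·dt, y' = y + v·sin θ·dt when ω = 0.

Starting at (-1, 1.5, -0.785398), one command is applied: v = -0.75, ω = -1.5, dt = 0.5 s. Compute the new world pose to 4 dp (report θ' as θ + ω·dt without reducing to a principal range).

(-1.1461, 1.8359, -1.5354)

θ' = -0.7854 + -1.5·0.5 = -1.5354
R = v/ω = -0.75/-1.5 = 0.5000
x' = -1 + 0.5000·(sin -1.5354 − sin -0.7854) = -1.1461
y' = 1.5 − 0.5000·(cos -1.5354 − cos -0.7854) = 1.8359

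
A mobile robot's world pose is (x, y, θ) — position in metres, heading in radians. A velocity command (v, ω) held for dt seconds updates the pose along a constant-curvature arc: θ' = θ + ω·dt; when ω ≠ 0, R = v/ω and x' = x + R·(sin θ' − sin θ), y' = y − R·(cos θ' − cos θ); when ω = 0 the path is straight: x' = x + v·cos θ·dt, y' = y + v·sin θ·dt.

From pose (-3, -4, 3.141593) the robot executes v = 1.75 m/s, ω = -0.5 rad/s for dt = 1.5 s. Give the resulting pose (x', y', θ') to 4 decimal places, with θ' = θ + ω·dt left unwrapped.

(-5.3857, -3.0609, 2.3916)

θ' = 3.1416 + -0.5·1.5 = 2.3916
R = v/ω = 1.75/-0.5 = -3.5000
x' = -3 + -3.5000·(sin 2.3916 − sin 3.1416) = -5.3857
y' = -4 − -3.5000·(cos 2.3916 − cos 3.1416) = -3.0609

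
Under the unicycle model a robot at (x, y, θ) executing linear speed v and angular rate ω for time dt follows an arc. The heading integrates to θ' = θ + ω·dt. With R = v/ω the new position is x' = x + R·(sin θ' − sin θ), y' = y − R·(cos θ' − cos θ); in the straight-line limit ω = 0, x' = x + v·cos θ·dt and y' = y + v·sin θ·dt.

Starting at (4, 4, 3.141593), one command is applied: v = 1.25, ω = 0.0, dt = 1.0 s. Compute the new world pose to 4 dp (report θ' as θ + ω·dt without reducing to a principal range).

θ' = 3.1416 + 0.0·1.0 = 3.1416
ω = 0 → straight: x' = 4 + 1.25·cos(3.1416)·1.0 = 2.7500
y' = 4 + 1.25·sin(3.1416)·1.0 = 4.0000

(2.7500, 4.0000, 3.1416)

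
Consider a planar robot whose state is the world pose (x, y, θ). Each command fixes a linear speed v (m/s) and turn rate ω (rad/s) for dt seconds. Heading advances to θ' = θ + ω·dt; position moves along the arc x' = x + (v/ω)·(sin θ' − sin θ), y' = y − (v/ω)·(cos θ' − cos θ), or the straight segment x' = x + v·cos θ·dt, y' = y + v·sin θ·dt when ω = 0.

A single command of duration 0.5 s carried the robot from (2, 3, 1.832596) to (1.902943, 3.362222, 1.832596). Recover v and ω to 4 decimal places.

Δθ = 1.832596 − 1.832596 = 0.000000
ω = Δθ/dt = 0.000000/0.5 = 0.0000
ω = 0 → v = (Δx·cos θ + Δy·sin θ)/dt = 0.7500

v = 0.7500, ω = 0.0000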